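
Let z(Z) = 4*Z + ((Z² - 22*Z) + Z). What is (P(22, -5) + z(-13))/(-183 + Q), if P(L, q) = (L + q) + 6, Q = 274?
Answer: 59/13 ≈ 4.5385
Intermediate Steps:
P(L, q) = 6 + L + q
z(Z) = Z² - 17*Z (z(Z) = 4*Z + (Z² - 21*Z) = Z² - 17*Z)
(P(22, -5) + z(-13))/(-183 + Q) = ((6 + 22 - 5) - 13*(-17 - 13))/(-183 + 274) = (23 - 13*(-30))/91 = (23 + 390)*(1/91) = 413*(1/91) = 59/13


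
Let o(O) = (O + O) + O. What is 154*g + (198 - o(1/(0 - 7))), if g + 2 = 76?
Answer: 81161/7 ≈ 11594.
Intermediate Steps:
g = 74 (g = -2 + 76 = 74)
o(O) = 3*O (o(O) = 2*O + O = 3*O)
154*g + (198 - o(1/(0 - 7))) = 154*74 + (198 - 3/(0 - 7)) = 11396 + (198 - 3/(-7)) = 11396 + (198 - 3*(-1)/7) = 11396 + (198 - 1*(-3/7)) = 11396 + (198 + 3/7) = 11396 + 1389/7 = 81161/7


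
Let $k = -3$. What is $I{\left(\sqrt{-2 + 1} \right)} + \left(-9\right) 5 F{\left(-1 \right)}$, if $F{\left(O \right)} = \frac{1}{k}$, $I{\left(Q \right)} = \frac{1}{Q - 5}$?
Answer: $\frac{385}{26} - \frac{i}{26} \approx 14.808 - 0.038462 i$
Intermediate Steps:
$I{\left(Q \right)} = \frac{1}{-5 + Q}$
$F{\left(O \right)} = - \frac{1}{3}$ ($F{\left(O \right)} = \frac{1}{-3} = - \frac{1}{3}$)
$I{\left(\sqrt{-2 + 1} \right)} + \left(-9\right) 5 F{\left(-1 \right)} = \frac{1}{-5 + \sqrt{-2 + 1}} + \left(-9\right) 5 \left(- \frac{1}{3}\right) = \frac{1}{-5 + \sqrt{-1}} - -15 = \frac{1}{-5 + i} + 15 = \frac{-5 - i}{26} + 15 = 15 + \frac{-5 - i}{26}$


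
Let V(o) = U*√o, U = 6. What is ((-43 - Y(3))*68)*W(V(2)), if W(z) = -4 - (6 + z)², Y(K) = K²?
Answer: 396032 + 254592*√2 ≈ 7.5608e+5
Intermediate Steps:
V(o) = 6*√o
((-43 - Y(3))*68)*W(V(2)) = ((-43 - 1*3²)*68)*(-4 - (6 + 6*√2)²) = ((-43 - 1*9)*68)*(-4 - (6 + 6*√2)²) = ((-43 - 9)*68)*(-4 - (6 + 6*√2)²) = (-52*68)*(-4 - (6 + 6*√2)²) = -3536*(-4 - (6 + 6*√2)²) = 14144 + 3536*(6 + 6*√2)²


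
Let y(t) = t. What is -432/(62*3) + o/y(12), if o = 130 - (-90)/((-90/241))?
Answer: -1435/124 ≈ -11.573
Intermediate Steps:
o = -111 (o = 130 - (-90)/((-90*1/241)) = 130 - (-90)/(-90/241) = 130 - (-90)*(-241)/90 = 130 - 1*241 = 130 - 241 = -111)
-432/(62*3) + o/y(12) = -432/(62*3) - 111/12 = -432/186 - 111*1/12 = -432*1/186 - 37/4 = -72/31 - 37/4 = -1435/124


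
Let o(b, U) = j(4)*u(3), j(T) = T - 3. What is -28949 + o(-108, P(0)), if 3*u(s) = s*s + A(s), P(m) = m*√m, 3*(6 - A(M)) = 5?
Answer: -260501/9 ≈ -28945.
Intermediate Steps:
A(M) = 13/3 (A(M) = 6 - ⅓*5 = 6 - 5/3 = 13/3)
P(m) = m^(3/2)
u(s) = 13/9 + s²/3 (u(s) = (s*s + 13/3)/3 = (s² + 13/3)/3 = (13/3 + s²)/3 = 13/9 + s²/3)
j(T) = -3 + T
o(b, U) = 40/9 (o(b, U) = (-3 + 4)*(13/9 + (⅓)*3²) = 1*(13/9 + (⅓)*9) = 1*(13/9 + 3) = 1*(40/9) = 40/9)
-28949 + o(-108, P(0)) = -28949 + 40/9 = -260501/9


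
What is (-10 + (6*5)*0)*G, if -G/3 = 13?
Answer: 390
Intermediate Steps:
G = -39 (G = -3*13 = -39)
(-10 + (6*5)*0)*G = (-10 + (6*5)*0)*(-39) = (-10 + 30*0)*(-39) = (-10 + 0)*(-39) = -10*(-39) = 390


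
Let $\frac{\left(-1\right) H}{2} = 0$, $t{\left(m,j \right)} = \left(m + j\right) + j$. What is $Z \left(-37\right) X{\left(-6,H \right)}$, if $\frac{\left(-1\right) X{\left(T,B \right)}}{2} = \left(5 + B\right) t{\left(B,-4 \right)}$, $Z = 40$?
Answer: $-118400$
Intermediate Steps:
$t{\left(m,j \right)} = m + 2 j$ ($t{\left(m,j \right)} = \left(j + m\right) + j = m + 2 j$)
$H = 0$ ($H = \left(-2\right) 0 = 0$)
$X{\left(T,B \right)} = - 2 \left(-8 + B\right) \left(5 + B\right)$ ($X{\left(T,B \right)} = - 2 \left(5 + B\right) \left(B + 2 \left(-4\right)\right) = - 2 \left(5 + B\right) \left(B - 8\right) = - 2 \left(5 + B\right) \left(-8 + B\right) = - 2 \left(-8 + B\right) \left(5 + B\right)$)
$Z \left(-37\right) X{\left(-6,H \right)} = 40 \left(-37\right) \left(- 2 \left(-8 + 0\right) \left(5 + 0\right)\right) = - 1480 \left(\left(-2\right) \left(-8\right) 5\right) = \left(-1480\right) 80 = -118400$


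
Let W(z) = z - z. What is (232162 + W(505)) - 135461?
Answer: 96701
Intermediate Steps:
W(z) = 0
(232162 + W(505)) - 135461 = (232162 + 0) - 135461 = 232162 - 135461 = 96701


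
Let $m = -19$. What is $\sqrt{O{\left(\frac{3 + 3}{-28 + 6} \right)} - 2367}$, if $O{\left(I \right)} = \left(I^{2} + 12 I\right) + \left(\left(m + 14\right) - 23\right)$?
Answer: $\frac{i \sqrt{290182}}{11} \approx 48.971 i$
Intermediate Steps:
$O{\left(I \right)} = -28 + I^{2} + 12 I$ ($O{\left(I \right)} = \left(I^{2} + 12 I\right) + \left(\left(-19 + 14\right) - 23\right) = \left(I^{2} + 12 I\right) - 28 = -28 + I^{2} + 12 I$)
$\sqrt{O{\left(\frac{3 + 3}{-28 + 6} \right)} - 2367} = \sqrt{\left(-28 + \left(\frac{3 + 3}{-28 + 6}\right)^{2} + 12 \frac{3 + 3}{-28 + 6}\right) - 2367} = \sqrt{\left(-28 + \left(\frac{6}{-22}\right)^{2} + 12 \frac{6}{-22}\right) - 2367} = \sqrt{\left(-28 + \left(6 \left(- \frac{1}{22}\right)\right)^{2} + 12 \cdot 6 \left(- \frac{1}{22}\right)\right) - 2367} = \sqrt{\left(-28 + \left(- \frac{3}{11}\right)^{2} + 12 \left(- \frac{3}{11}\right)\right) - 2367} = \sqrt{\left(-28 + \frac{9}{121} - \frac{36}{11}\right) - 2367} = \sqrt{- \frac{3775}{121} - 2367} = \sqrt{- \frac{290182}{121}} = \frac{i \sqrt{290182}}{11}$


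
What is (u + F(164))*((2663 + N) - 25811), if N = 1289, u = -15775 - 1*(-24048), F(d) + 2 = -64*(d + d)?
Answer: 278068339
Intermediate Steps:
F(d) = -2 - 128*d (F(d) = -2 - 64*(d + d) = -2 - 128*d)
u = 8273 (u = -15775 + 24048 = 8273)
(u + F(164))*((2663 + N) - 25811) = (8273 + (-2 - 128*164))*((2663 + 1289) - 25811) = (8273 + (-2 - 20992))*(3952 - 25811) = (8273 - 20994)*(-21859) = -12721*(-21859) = 278068339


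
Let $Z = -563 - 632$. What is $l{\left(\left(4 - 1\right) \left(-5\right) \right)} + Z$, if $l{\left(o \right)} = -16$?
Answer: $-1211$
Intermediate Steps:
$Z = -1195$
$l{\left(\left(4 - 1\right) \left(-5\right) \right)} + Z = -16 - 1195 = -1211$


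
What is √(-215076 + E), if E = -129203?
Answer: I*√344279 ≈ 586.75*I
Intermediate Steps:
√(-215076 + E) = √(-215076 - 129203) = √(-344279) = I*√344279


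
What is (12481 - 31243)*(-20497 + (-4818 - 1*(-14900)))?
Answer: 195406230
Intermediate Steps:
(12481 - 31243)*(-20497 + (-4818 - 1*(-14900))) = -18762*(-20497 + (-4818 + 14900)) = -18762*(-20497 + 10082) = -18762*(-10415) = 195406230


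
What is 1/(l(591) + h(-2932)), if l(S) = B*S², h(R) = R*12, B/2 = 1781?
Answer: 1/1244103738 ≈ 8.0379e-10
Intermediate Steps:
B = 3562 (B = 2*1781 = 3562)
h(R) = 12*R
l(S) = 3562*S²
1/(l(591) + h(-2932)) = 1/(3562*591² + 12*(-2932)) = 1/(3562*349281 - 35184) = 1/(1244138922 - 35184) = 1/1244103738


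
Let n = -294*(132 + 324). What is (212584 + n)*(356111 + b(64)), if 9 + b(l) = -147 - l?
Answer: 27944561320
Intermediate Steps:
b(l) = -156 - l (b(l) = -9 + (-147 - l) = -156 - l)
n = -134064 (n = -294*456 = -134064)
(212584 + n)*(356111 + b(64)) = (212584 - 134064)*(356111 + (-156 - 1*64)) = 78520*(356111 + (-156 - 64)) = 78520*(356111 - 220) = 78520*355891 = 27944561320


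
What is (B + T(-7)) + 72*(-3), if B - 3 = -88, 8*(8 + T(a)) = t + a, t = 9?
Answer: -1235/4 ≈ -308.75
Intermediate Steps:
T(a) = -55/8 + a/8 (T(a) = -8 + (9 + a)/8 = -8 + (9/8 + a/8) = -55/8 + a/8)
B = -85 (B = 3 - 88 = -85)
(B + T(-7)) + 72*(-3) = (-85 + (-55/8 + (⅛)*(-7))) + 72*(-3) = (-85 + (-55/8 - 7/8)) - 216 = (-85 - 31/4) - 216 = -371/4 - 216 = -1235/4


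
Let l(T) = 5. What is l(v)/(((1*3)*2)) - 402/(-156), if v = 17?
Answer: 133/39 ≈ 3.4103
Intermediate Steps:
l(v)/(((1*3)*2)) - 402/(-156) = 5/(((1*3)*2)) - 402/(-156) = 5/((3*2)) - 402*(-1/156) = 5/6 + 67/26 = 5*(⅙) + 67/26 = ⅚ + 67/26 = 133/39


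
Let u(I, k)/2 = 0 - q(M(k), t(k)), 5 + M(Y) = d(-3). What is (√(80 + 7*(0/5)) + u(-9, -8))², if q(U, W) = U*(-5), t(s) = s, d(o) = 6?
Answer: 180 + 80*√5 ≈ 358.89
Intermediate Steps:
M(Y) = 1 (M(Y) = -5 + 6 = 1)
q(U, W) = -5*U
u(I, k) = 10 (u(I, k) = 2*(0 - (-5)) = 2*(0 - 1*(-5)) = 2*(0 + 5) = 2*5 = 10)
(√(80 + 7*(0/5)) + u(-9, -8))² = (√(80 + 7*(0/5)) + 10)² = (√(80 + 7*(0*(⅕))) + 10)² = (√(80 + 7*0) + 10)² = (√(80 + 0) + 10)² = (√80 + 10)² = (4*√5 + 10)² = (10 + 4*√5)²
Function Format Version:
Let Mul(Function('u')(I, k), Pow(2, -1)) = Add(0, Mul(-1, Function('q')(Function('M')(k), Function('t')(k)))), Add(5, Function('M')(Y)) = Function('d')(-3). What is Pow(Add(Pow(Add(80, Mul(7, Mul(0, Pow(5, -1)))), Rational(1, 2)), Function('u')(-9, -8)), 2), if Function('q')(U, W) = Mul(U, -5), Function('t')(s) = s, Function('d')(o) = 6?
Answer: Add(180, Mul(80, Pow(5, Rational(1, 2)))) ≈ 358.89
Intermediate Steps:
Function('M')(Y) = 1 (Function('M')(Y) = Add(-5, 6) = 1)
Function('q')(U, W) = Mul(-5, U)
Function('u')(I, k) = 10 (Function('u')(I, k) = Mul(2, Add(0, Mul(-1, Mul(-5, 1)))) = Mul(2, Add(0, Mul(-1, -5))) = Mul(2, Add(0, 5)) = Mul(2, 5) = 10)
Pow(Add(Pow(Add(80, Mul(7, Mul(0, Pow(5, -1)))), Rational(1, 2)), Function('u')(-9, -8)), 2) = Pow(Add(Pow(Add(80, Mul(7, Mul(0, Pow(5, -1)))), Rational(1, 2)), 10), 2) = Pow(Add(Pow(Add(80, Mul(7, Mul(0, Rational(1, 5)))), Rational(1, 2)), 10), 2) = Pow(Add(Pow(Add(80, Mul(7, 0)), Rational(1, 2)), 10), 2) = Pow(Add(Pow(Add(80, 0), Rational(1, 2)), 10), 2) = Pow(Add(Pow(80, Rational(1, 2)), 10), 2) = Pow(Add(Mul(4, Pow(5, Rational(1, 2))), 10), 2) = Pow(Add(10, Mul(4, Pow(5, Rational(1, 2)))), 2)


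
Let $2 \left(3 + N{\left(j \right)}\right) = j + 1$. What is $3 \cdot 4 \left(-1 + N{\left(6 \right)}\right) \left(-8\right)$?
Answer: $48$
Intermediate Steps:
$N{\left(j \right)} = - \frac{5}{2} + \frac{j}{2}$ ($N{\left(j \right)} = -3 + \frac{j + 1}{2} = -3 + \frac{1 + j}{2} = -3 + \left(\frac{1}{2} + \frac{j}{2}\right) = - \frac{5}{2} + \frac{j}{2}$)
$3 \cdot 4 \left(-1 + N{\left(6 \right)}\right) \left(-8\right) = 3 \cdot 4 \left(-1 + \left(- \frac{5}{2} + \frac{1}{2} \cdot 6\right)\right) \left(-8\right) = 3 \cdot 4 \left(-1 + \left(- \frac{5}{2} + 3\right)\right) \left(-8\right) = 3 \cdot 4 \left(-1 + \frac{1}{2}\right) \left(-8\right) = 3 \cdot 4 \left(- \frac{1}{2}\right) \left(-8\right) = 3 \left(-2\right) \left(-8\right) = \left(-6\right) \left(-8\right) = 48$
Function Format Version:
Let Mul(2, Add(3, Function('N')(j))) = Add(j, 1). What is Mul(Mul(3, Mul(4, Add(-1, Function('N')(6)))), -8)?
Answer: 48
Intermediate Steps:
Function('N')(j) = Add(Rational(-5, 2), Mul(Rational(1, 2), j)) (Function('N')(j) = Add(-3, Mul(Rational(1, 2), Add(j, 1))) = Add(-3, Mul(Rational(1, 2), Add(1, j))) = Add(-3, Add(Rational(1, 2), Mul(Rational(1, 2), j))) = Add(Rational(-5, 2), Mul(Rational(1, 2), j)))
Mul(Mul(3, Mul(4, Add(-1, Function('N')(6)))), -8) = Mul(Mul(3, Mul(4, Add(-1, Add(Rational(-5, 2), Mul(Rational(1, 2), 6))))), -8) = Mul(Mul(3, Mul(4, Add(-1, Add(Rational(-5, 2), 3)))), -8) = Mul(Mul(3, Mul(4, Add(-1, Rational(1, 2)))), -8) = Mul(Mul(3, Mul(4, Rational(-1, 2))), -8) = Mul(Mul(3, -2), -8) = Mul(-6, -8) = 48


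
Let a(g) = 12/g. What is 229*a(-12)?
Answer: -229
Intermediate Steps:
229*a(-12) = 229*(12/(-12)) = 229*(12*(-1/12)) = 229*(-1) = -229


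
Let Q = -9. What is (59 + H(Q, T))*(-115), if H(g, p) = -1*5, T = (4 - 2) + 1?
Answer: -6210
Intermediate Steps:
T = 3 (T = 2 + 1 = 3)
H(g, p) = -5
(59 + H(Q, T))*(-115) = (59 - 5)*(-115) = 54*(-115) = -6210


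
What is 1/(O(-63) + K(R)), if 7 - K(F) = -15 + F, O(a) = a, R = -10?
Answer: -1/31 ≈ -0.032258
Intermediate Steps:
K(F) = 22 - F (K(F) = 7 - (-15 + F) = 7 + (15 - F) = 22 - F)
1/(O(-63) + K(R)) = 1/(-63 + (22 - 1*(-10))) = 1/(-63 + (22 + 10)) = 1/(-63 + 32) = 1/(-31) = -1/31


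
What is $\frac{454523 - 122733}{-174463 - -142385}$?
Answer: $- \frac{165895}{16039} \approx -10.343$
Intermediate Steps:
$\frac{454523 - 122733}{-174463 - -142385} = \frac{331790}{-174463 + \left(-25903 + 168288\right)} = \frac{331790}{-174463 + 142385} = \frac{331790}{-32078} = 331790 \left(- \frac{1}{32078}\right) = - \frac{165895}{16039}$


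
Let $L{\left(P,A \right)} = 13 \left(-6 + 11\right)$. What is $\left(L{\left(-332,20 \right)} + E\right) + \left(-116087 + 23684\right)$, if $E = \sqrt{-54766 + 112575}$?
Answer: $-92338 + \sqrt{57809} \approx -92098.0$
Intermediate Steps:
$E = \sqrt{57809} \approx 240.44$
$L{\left(P,A \right)} = 65$ ($L{\left(P,A \right)} = 13 \cdot 5 = 65$)
$\left(L{\left(-332,20 \right)} + E\right) + \left(-116087 + 23684\right) = \left(65 + \sqrt{57809}\right) + \left(-116087 + 23684\right) = \left(65 + \sqrt{57809}\right) - 92403 = -92338 + \sqrt{57809}$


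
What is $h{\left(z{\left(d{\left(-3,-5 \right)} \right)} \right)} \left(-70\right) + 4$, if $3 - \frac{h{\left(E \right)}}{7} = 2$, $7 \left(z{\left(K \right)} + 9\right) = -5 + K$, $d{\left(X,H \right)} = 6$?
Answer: $-486$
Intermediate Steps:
$z{\left(K \right)} = - \frac{68}{7} + \frac{K}{7}$ ($z{\left(K \right)} = -9 + \frac{-5 + K}{7} = -9 + \left(- \frac{5}{7} + \frac{K}{7}\right) = - \frac{68}{7} + \frac{K}{7}$)
$h{\left(E \right)} = 7$ ($h{\left(E \right)} = 21 - 14 = 7$)
$h{\left(z{\left(d{\left(-3,-5 \right)} \right)} \right)} \left(-70\right) + 4 = 7 \left(-70\right) + 4 = -490 + 4 = -486$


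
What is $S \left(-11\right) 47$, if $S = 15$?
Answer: $-7755$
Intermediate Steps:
$S \left(-11\right) 47 = 15 \left(-11\right) 47 = \left(-165\right) 47 = -7755$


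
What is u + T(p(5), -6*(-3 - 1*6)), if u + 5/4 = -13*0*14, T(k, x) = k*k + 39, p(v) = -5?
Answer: 251/4 ≈ 62.750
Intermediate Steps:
T(k, x) = 39 + k**2 (T(k, x) = k**2 + 39 = 39 + k**2)
u = -5/4 (u = -5/4 - 13*0*14 = -5/4 + 0*14 = -5/4 + 0 = -5/4 ≈ -1.2500)
u + T(p(5), -6*(-3 - 1*6)) = -5/4 + (39 + (-5)**2) = -5/4 + (39 + 25) = -5/4 + 64 = 251/4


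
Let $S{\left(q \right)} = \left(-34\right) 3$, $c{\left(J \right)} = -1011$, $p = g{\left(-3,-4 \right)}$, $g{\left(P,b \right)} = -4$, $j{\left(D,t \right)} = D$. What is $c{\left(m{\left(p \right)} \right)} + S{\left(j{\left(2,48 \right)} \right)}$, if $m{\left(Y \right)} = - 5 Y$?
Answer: $-1113$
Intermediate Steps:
$p = -4$
$S{\left(q \right)} = -102$
$c{\left(m{\left(p \right)} \right)} + S{\left(j{\left(2,48 \right)} \right)} = -1011 - 102 = -1113$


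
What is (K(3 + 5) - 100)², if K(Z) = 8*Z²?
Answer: 169744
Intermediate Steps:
(K(3 + 5) - 100)² = (8*(3 + 5)² - 100)² = (8*8² - 100)² = (8*64 - 100)² = (512 - 100)² = 412² = 169744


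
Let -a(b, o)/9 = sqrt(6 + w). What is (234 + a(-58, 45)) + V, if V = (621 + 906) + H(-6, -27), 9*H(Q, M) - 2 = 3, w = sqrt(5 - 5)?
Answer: 15854/9 - 9*sqrt(6) ≈ 1739.5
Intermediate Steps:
w = 0 (w = sqrt(0) = 0)
H(Q, M) = 5/9 (H(Q, M) = 2/9 + (1/9)*3 = 2/9 + 1/3 = 5/9)
a(b, o) = -9*sqrt(6) (a(b, o) = -9*sqrt(6 + 0) = -9*sqrt(6))
V = 13748/9 (V = (621 + 906) + 5/9 = 1527 + 5/9 = 13748/9 ≈ 1527.6)
(234 + a(-58, 45)) + V = (234 - 9*sqrt(6)) + 13748/9 = 15854/9 - 9*sqrt(6)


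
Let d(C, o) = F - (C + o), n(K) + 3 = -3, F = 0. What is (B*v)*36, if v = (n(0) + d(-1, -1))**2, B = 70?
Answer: 40320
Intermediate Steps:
n(K) = -6 (n(K) = -3 - 3 = -6)
d(C, o) = -C - o (d(C, o) = 0 - (C + o) = 0 + (-C - o) = -C - o)
v = 16 (v = (-6 + (-1*(-1) - 1*(-1)))**2 = (-6 + (1 + 1))**2 = (-6 + 2)**2 = (-4)**2 = 16)
(B*v)*36 = (70*16)*36 = 1120*36 = 40320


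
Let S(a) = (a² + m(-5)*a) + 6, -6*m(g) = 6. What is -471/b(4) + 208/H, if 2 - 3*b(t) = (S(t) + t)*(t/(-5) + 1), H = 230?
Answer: 271241/460 ≈ 589.65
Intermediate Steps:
m(g) = -1 (m(g) = -⅙*6 = -1)
S(a) = 6 + a² - a (S(a) = (a² - a) + 6 = 6 + a² - a)
b(t) = ⅔ - (1 - t/5)*(6 + t²)/3 (b(t) = ⅔ - ((6 + t² - t) + t)*(t/(-5) + 1)/3 = ⅔ - (6 + t²)*(t*(-⅕) + 1)/3 = ⅔ - (6 + t²)*(-t/5 + 1)/3 = ⅔ - (6 + t²)*(1 - t/5)/3 = ⅔ - (1 - t/5)*(6 + t²)/3)
-471/b(4) + 208/H = -471/(-4/3 - ⅓*4² + (1/15)*4³ + (⅖)*4) + 208/230 = -471/(-4/3 - ⅓*16 + (1/15)*64 + 8/5) + 208*(1/230) = -471/(-4/3 - 16/3 + 64/15 + 8/5) + 104/115 = -471/(-⅘) + 104/115 = -471*(-5/4) + 104/115 = 2355/4 + 104/115 = 271241/460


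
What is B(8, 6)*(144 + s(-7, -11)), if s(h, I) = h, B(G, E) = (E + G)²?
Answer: 26852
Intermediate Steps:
B(8, 6)*(144 + s(-7, -11)) = (6 + 8)²*(144 - 7) = 14²*137 = 196*137 = 26852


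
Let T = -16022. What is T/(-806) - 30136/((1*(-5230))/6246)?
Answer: 37949184149/1053845 ≈ 36010.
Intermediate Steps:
T/(-806) - 30136/((1*(-5230))/6246) = -16022/(-806) - 30136/((1*(-5230))/6246) = -16022*(-1/806) - 30136/((-5230*1/6246)) = 8011/403 - 30136/(-2615/3123) = 8011/403 - 30136*(-3123/2615) = 8011/403 + 94114728/2615 = 37949184149/1053845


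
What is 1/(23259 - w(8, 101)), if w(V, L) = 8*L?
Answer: 1/22451 ≈ 4.4541e-5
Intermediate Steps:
1/(23259 - w(8, 101)) = 1/(23259 - 8*101) = 1/(23259 - 1*808) = 1/(23259 - 808) = 1/22451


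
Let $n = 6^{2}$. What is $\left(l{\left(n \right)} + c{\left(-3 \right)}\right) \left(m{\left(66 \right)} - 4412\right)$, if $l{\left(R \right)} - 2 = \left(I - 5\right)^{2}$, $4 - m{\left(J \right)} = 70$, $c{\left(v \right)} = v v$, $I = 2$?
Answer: $-89560$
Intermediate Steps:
$c{\left(v \right)} = v^{2}$
$m{\left(J \right)} = -66$ ($m{\left(J \right)} = 4 - 70 = -66$)
$n = 36$
$l{\left(R \right)} = 11$ ($l{\left(R \right)} = 2 + \left(2 - 5\right)^{2} = 2 + \left(-3\right)^{2} = 2 + 9 = 11$)
$\left(l{\left(n \right)} + c{\left(-3 \right)}\right) \left(m{\left(66 \right)} - 4412\right) = \left(11 + \left(-3\right)^{2}\right) \left(-66 - 4412\right) = \left(11 + 9\right) \left(-4478\right) = 20 \left(-4478\right) = -89560$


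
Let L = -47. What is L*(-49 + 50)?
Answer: -47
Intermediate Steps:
L*(-49 + 50) = -47*(-49 + 50) = -47*1 = -47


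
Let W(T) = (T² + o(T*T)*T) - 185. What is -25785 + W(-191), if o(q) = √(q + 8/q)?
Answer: 10511 - √1330863369 ≈ -25970.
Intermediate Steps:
W(T) = -185 + T² + T*√(T² + 8/T²) (W(T) = (T² + √(T*T + 8/((T*T)))*T) - 185 = (T² + √(T² + 8/(T²))*T) - 185 = (T² + √(T² + 8/T²)*T) - 185 = (T² + T*√(T² + 8/T²)) - 185 = -185 + T² + T*√(T² + 8/T²))
-25785 + W(-191) = -25785 + (-185 + (-191)² - 191*√(8 + (-191)⁴)/191) = -25785 + (-185 + 36481 - 191*√(8 + 1330863361)/191) = -25785 + (-185 + 36481 - 191*√1330863369/191) = -25785 + (-185 + 36481 - √1330863369) = -25785 + (36296 - √1330863369) = 10511 - √1330863369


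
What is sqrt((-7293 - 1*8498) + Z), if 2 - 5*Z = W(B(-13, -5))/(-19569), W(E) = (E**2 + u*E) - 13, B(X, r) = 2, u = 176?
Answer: I*sqrt(151173549780330)/97845 ≈ 125.66*I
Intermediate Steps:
W(E) = -13 + E**2 + 176*E (W(E) = (E**2 + 176*E) - 13 = -13 + E**2 + 176*E)
Z = 39481/97845 (Z = 2/5 - (-13 + 2**2 + 176*2)/(5*(-19569)) = 2/5 - (-13 + 4 + 352)*(-1)/(5*19569) = 2/5 - 343*(-1)/(5*19569) = 2/5 - 1/5*(-343/19569) = 2/5 + 343/97845 = 39481/97845 ≈ 0.40351)
sqrt((-7293 - 1*8498) + Z) = sqrt((-7293 - 1*8498) + 39481/97845) = sqrt((-7293 - 8498) + 39481/97845) = sqrt(-15791 + 39481/97845) = sqrt(-1545030914/97845) = I*sqrt(151173549780330)/97845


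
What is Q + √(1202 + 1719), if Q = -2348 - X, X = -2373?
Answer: 25 + √2921 ≈ 79.046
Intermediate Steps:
Q = 25 (Q = -2348 - 1*(-2373) = -2348 + 2373 = 25)
Q + √(1202 + 1719) = 25 + √(1202 + 1719) = 25 + √2921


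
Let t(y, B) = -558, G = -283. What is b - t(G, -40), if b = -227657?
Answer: -227099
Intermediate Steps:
b - t(G, -40) = -227657 - 1*(-558) = -227657 + 558 = -227099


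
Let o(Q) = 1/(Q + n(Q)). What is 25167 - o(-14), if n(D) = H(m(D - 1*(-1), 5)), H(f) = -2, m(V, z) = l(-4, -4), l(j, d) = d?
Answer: 402673/16 ≈ 25167.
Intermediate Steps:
m(V, z) = -4
n(D) = -2
o(Q) = 1/(-2 + Q) (o(Q) = 1/(Q - 2) = 1/(-2 + Q))
25167 - o(-14) = 25167 - 1/(-2 - 14) = 25167 - 1/(-16) = 25167 - 1*(-1/16) = 25167 + 1/16 = 402673/16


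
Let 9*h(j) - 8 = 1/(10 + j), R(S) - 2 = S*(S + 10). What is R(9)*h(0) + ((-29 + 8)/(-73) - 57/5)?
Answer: 105549/730 ≈ 144.59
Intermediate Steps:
R(S) = 2 + S*(10 + S) (R(S) = 2 + S*(S + 10) = 2 + S*(10 + S))
h(j) = 8/9 + 1/(9*(10 + j))
R(9)*h(0) + ((-29 + 8)/(-73) - 57/5) = (2 + 9² + 10*9)*((81 + 8*0)/(9*(10 + 0))) + ((-29 + 8)/(-73) - 57/5) = (2 + 81 + 90)*((⅑)*(81 + 0)/10) + (-21*(-1/73) - 57*⅕) = 173*((⅑)*(⅒)*81) + (21/73 - 57/5) = 173*(9/10) - 4056/365 = 1557/10 - 4056/365 = 105549/730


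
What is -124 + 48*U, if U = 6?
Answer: 164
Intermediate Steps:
-124 + 48*U = -124 + 48*6 = -124 + 288 = 164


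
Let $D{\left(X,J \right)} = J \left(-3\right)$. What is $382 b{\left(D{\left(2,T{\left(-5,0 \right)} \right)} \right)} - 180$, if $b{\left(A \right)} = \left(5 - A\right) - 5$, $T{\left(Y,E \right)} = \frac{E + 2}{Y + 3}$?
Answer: $-1326$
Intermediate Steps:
$T{\left(Y,E \right)} = \frac{2 + E}{3 + Y}$
$D{\left(X,J \right)} = - 3 J$
$b{\left(A \right)} = - A$
$382 b{\left(D{\left(2,T{\left(-5,0 \right)} \right)} \right)} - 180 = 382 \left(- \left(-3\right) \frac{2 + 0}{3 - 5}\right) - 180 = 382 \left(- \left(-3\right) \frac{1}{-2} \cdot 2\right) - 180 = 382 \left(- \left(-3\right) \left(\left(- \frac{1}{2}\right) 2\right)\right) - 180 = 382 \left(- \left(-3\right) \left(-1\right)\right) - 180 = 382 \left(\left(-1\right) 3\right) - 180 = 382 \left(-3\right) - 180 = -1146 - 180 = -1326$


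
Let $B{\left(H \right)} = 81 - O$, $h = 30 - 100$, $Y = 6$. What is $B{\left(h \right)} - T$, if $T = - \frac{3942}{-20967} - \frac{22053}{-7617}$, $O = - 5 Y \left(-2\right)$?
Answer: $\frac{317934106}{17745071} \approx 17.917$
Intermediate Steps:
$h = -70$ ($h = 30 - 100 = -70$)
$O = 60$ ($O = \left(-5\right) 6 \left(-2\right) = \left(-30\right) \left(-2\right) = 60$)
$B{\left(H \right)} = 21$ ($B{\left(H \right)} = 81 - 60 = 21$)
$T = \frac{54712385}{17745071}$ ($T = \left(-3942\right) \left(- \frac{1}{20967}\right) - - \frac{7351}{2539} = \frac{1314}{6989} + \frac{7351}{2539} = \frac{54712385}{17745071} \approx 3.0832$)
$B{\left(h \right)} - T = 21 - \frac{54712385}{17745071} = \frac{317934106}{17745071}$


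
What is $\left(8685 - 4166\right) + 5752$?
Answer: $10271$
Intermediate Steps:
$\left(8685 - 4166\right) + 5752 = 4519 + 5752 = 10271$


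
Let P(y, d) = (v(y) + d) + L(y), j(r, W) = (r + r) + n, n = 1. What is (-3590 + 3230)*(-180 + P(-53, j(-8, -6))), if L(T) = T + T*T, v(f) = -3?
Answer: -920880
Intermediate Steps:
j(r, W) = 1 + 2*r (j(r, W) = (r + r) + 1 = 2*r + 1 = 1 + 2*r)
L(T) = T + T²
P(y, d) = -3 + d + y*(1 + y) (P(y, d) = (-3 + d) + y*(1 + y) = -3 + d + y*(1 + y))
(-3590 + 3230)*(-180 + P(-53, j(-8, -6))) = (-3590 + 3230)*(-180 + (-3 + (1 + 2*(-8)) - 53*(1 - 53))) = -360*(-180 + (-3 + (1 - 16) - 53*(-52))) = -360*(-180 + (-3 - 15 + 2756)) = -360*(-180 + 2738) = -360*2558 = -920880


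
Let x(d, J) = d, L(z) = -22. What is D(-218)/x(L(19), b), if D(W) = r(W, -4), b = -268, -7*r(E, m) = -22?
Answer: -1/7 ≈ -0.14286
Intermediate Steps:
r(E, m) = 22/7 (r(E, m) = -1/7*(-22) = 22/7)
D(W) = 22/7
D(-218)/x(L(19), b) = (22/7)/(-22) = (22/7)*(-1/22) = -1/7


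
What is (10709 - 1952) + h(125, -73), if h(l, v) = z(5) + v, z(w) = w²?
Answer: 8709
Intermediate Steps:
h(l, v) = 25 + v (h(l, v) = 5² + v = 25 + v)
(10709 - 1952) + h(125, -73) = (10709 - 1952) + (25 - 73) = 8757 - 48 = 8709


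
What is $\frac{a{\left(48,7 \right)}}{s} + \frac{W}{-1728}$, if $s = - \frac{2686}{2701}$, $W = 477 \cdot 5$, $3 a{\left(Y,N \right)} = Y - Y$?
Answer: $- \frac{265}{192} \approx -1.3802$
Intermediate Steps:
$a{\left(Y,N \right)} = 0$ ($a{\left(Y,N \right)} = \frac{Y - Y}{3} = \frac{1}{3} \cdot 0 = 0$)
$W = 2385$
$s = - \frac{2686}{2701}$ ($s = \left(-2686\right) \frac{1}{2701} = - \frac{2686}{2701} \approx -0.99445$)
$\frac{a{\left(48,7 \right)}}{s} + \frac{W}{-1728} = \frac{0}{- \frac{2686}{2701}} + \frac{2385}{-1728} = 0 \left(- \frac{2701}{2686}\right) + 2385 \left(- \frac{1}{1728}\right) = 0 - \frac{265}{192} = - \frac{265}{192}$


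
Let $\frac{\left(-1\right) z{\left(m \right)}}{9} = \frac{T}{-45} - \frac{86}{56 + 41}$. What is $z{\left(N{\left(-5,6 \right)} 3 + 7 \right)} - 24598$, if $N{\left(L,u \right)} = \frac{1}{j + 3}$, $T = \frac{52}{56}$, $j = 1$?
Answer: $- \frac{166964979}{6790} \approx -24590.0$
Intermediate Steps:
$T = \frac{13}{14}$ ($T = 52 \cdot \frac{1}{56} = \frac{13}{14} \approx 0.92857$)
$N{\left(L,u \right)} = \frac{1}{4}$ ($N{\left(L,u \right)} = \frac{1}{1 + 3} = \frac{1}{4}$)
$z{\left(m \right)} = \frac{55441}{6790}$ ($z{\left(m \right)} = - 9 \left(\frac{13}{14 \left(-45\right)} - \frac{86}{56 + 41}\right) = - 9 \left(\frac{13}{14} \left(- \frac{1}{45}\right) - \frac{86}{97}\right) = - 9 \left(- \frac{13}{630} - \frac{86}{97}\right) = \left(-9\right) \left(- \frac{55441}{61110}\right) = \frac{55441}{6790}$)
$z{\left(N{\left(-5,6 \right)} 3 + 7 \right)} - 24598 = \frac{55441}{6790} - 24598 = - \frac{166964979}{6790}$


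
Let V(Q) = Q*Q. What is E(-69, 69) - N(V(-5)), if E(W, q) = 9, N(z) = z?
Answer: -16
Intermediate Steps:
V(Q) = Q²
E(-69, 69) - N(V(-5)) = 9 - 1*(-5)² = 9 - 1*25 = 9 - 25 = -16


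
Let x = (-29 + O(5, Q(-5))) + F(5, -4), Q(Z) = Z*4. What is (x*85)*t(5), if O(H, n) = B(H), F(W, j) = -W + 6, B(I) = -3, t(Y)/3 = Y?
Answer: -39525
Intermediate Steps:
t(Y) = 3*Y
Q(Z) = 4*Z
F(W, j) = 6 - W
O(H, n) = -3
x = -31 (x = (-29 - 3) + (6 - 1*5) = -32 + (6 - 5) = -32 + 1 = -31)
(x*85)*t(5) = (-31*85)*(3*5) = -2635*15 = -39525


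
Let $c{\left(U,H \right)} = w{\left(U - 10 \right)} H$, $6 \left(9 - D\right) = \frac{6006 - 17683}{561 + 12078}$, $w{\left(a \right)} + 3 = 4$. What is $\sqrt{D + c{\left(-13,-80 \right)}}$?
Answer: $\frac{i \sqrt{45268996762}}{25278} \approx 8.417 i$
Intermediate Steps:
$w{\left(a \right)} = 1$ ($w{\left(a \right)} = -3 + 4 = 1$)
$D = \frac{694183}{75834}$ ($D = 9 - \frac{\left(6006 - 17683\right) \frac{1}{561 + 12078}}{6} = 9 - \frac{\left(-11677\right) \frac{1}{12639}}{6} = 9 - - \frac{11677}{75834} = 9 + \frac{11677}{75834} = \frac{694183}{75834} \approx 9.154$)
$c{\left(U,H \right)} = H$ ($c{\left(U,H \right)} = 1 H = H$)
$\sqrt{D + c{\left(-13,-80 \right)}} = \sqrt{\frac{694183}{75834} - 80} = \sqrt{- \frac{5372537}{75834}} = \frac{i \sqrt{45268996762}}{25278}$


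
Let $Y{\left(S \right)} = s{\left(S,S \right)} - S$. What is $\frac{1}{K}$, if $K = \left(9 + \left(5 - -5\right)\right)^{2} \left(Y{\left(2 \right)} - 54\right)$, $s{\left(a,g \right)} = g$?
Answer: $- \frac{1}{19494} \approx -5.1298 \cdot 10^{-5}$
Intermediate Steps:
$Y{\left(S \right)} = 0$ ($Y{\left(S \right)} = S - S = 0$)
$K = -19494$ ($K = \left(9 + \left(5 - -5\right)\right)^{2} \left(0 - 54\right) = \left(9 + \left(5 + 5\right)\right)^{2} \left(-54\right) = \left(9 + 10\right)^{2} \left(-54\right) = 19^{2} \left(-54\right) = 361 \left(-54\right) = -19494$)
$\frac{1}{K} = \frac{1}{-19494} = - \frac{1}{19494}$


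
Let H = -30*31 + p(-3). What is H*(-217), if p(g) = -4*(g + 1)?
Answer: 200074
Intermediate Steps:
p(g) = -4 - 4*g (p(g) = -4*(1 + g) = -4 - 4*g)
H = -922 (H = -30*31 + (-4 - 4*(-3)) = -930 + (-4 + 12) = -930 + 8 = -922)
H*(-217) = -922*(-217) = 200074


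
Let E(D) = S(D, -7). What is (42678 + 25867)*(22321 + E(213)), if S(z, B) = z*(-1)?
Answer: 1515392860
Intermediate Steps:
S(z, B) = -z
E(D) = -D
(42678 + 25867)*(22321 + E(213)) = (42678 + 25867)*(22321 - 1*213) = 68545*(22321 - 213) = 68545*22108 = 1515392860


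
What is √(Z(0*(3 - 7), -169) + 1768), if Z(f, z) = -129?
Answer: √1639 ≈ 40.485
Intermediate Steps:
√(Z(0*(3 - 7), -169) + 1768) = √(-129 + 1768) = √1639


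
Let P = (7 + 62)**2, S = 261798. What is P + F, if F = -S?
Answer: -257037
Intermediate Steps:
P = 4761 (P = 69**2 = 4761)
F = -261798 (F = -1*261798 = -261798)
P + F = 4761 - 261798 = -257037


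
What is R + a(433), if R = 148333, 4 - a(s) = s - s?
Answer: 148337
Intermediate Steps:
a(s) = 4 (a(s) = 4 - (s - s) = 4 - 1*0 = 4 + 0 = 4)
R + a(433) = 148333 + 4 = 148337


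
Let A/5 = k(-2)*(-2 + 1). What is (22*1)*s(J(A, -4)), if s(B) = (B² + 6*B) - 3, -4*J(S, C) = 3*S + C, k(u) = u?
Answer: 11/2 ≈ 5.5000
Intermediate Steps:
A = 10 (A = 5*(-2*(-2 + 1)) = 5*(-2*(-1)) = 5*2 = 10)
J(S, C) = -3*S/4 - C/4 (J(S, C) = -(3*S + C)/4 = -(C + 3*S)/4 = -3*S/4 - C/4)
s(B) = -3 + B² + 6*B
(22*1)*s(J(A, -4)) = (22*1)*(-3 + (-¾*10 - ¼*(-4))² + 6*(-¾*10 - ¼*(-4))) = 22*(-3 + (-15/2 + 1)² + 6*(-15/2 + 1)) = 22*(-3 + (-13/2)² + 6*(-13/2)) = 22*(-3 + 169/4 - 39) = 22*(¼) = 11/2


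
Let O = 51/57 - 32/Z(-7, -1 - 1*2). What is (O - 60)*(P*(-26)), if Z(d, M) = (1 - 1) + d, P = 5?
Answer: 942890/133 ≈ 7089.4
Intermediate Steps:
Z(d, M) = d (Z(d, M) = 0 + d = d)
O = 727/133 (O = 51/57 - 32/(-7) = 51*(1/57) - 32*(-1/7) = 17/19 + 32/7 = 727/133 ≈ 5.4662)
(O - 60)*(P*(-26)) = (727/133 - 60)*(5*(-26)) = -7253/133*(-130) = 942890/133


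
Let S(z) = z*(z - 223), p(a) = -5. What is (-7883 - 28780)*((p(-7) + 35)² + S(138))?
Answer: 397060290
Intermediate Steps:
S(z) = z*(-223 + z)
(-7883 - 28780)*((p(-7) + 35)² + S(138)) = (-7883 - 28780)*((-5 + 35)² + 138*(-223 + 138)) = -36663*(30² + 138*(-85)) = -36663*(900 - 11730) = -36663*(-10830) = 397060290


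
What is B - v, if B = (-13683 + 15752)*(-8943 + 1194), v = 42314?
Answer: -16074995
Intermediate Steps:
B = -16032681 (B = 2069*(-7749) = -16032681)
B - v = -16032681 - 1*42314 = -16032681 - 42314 = -16074995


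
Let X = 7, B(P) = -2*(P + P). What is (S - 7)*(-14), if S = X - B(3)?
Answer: -168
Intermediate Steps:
B(P) = -4*P
S = 19 (S = 7 - (-4)*3 = 7 - 1*(-12) = 7 + 12 = 19)
(S - 7)*(-14) = (19 - 7)*(-14) = 12*(-14) = -168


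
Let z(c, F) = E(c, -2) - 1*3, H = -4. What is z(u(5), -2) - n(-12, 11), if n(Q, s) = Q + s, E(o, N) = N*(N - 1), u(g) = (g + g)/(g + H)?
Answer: 4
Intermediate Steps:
u(g) = 2*g/(-4 + g) (u(g) = (g + g)/(g - 4) = (2*g)/(-4 + g) = 2*g/(-4 + g))
E(o, N) = N*(-1 + N)
z(c, F) = 3 (z(c, F) = -2*(-1 - 2) - 1*3 = -2*(-3) - 3 = 6 - 3 = 3)
z(u(5), -2) - n(-12, 11) = 3 - (-12 + 11) = 3 - 1*(-1) = 3 + 1 = 4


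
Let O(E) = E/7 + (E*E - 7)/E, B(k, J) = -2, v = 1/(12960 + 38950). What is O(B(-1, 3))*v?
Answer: 17/726740 ≈ 2.3392e-5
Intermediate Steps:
v = 1/51910 ≈ 1.9264e-5
O(E) = E/7 + (-7 + E**2)/E (O(E) = E*(1/7) + (E**2 - 7)/E = E/7 + (-7 + E**2)/E)
O(B(-1, 3))*v = (-7/(-2) + (8/7)*(-2))*(1/51910) = (-7*(-1/2) - 16/7)*(1/51910) = (7/2 - 16/7)*(1/51910) = (17/14)*(1/51910) = 17/726740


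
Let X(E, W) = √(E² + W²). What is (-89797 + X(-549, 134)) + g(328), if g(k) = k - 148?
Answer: -89617 + √319357 ≈ -89052.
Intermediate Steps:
g(k) = -148 + k
(-89797 + X(-549, 134)) + g(328) = (-89797 + √((-549)² + 134²)) + (-148 + 328) = (-89797 + √(301401 + 17956)) + 180 = (-89797 + √319357) + 180 = -89617 + √319357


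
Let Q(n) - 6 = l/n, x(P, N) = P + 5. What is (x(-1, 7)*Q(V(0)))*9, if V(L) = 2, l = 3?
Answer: 270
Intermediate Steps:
x(P, N) = 5 + P
Q(n) = 6 + 3/n
(x(-1, 7)*Q(V(0)))*9 = ((5 - 1)*(6 + 3/2))*9 = (4*(6 + 3*(1/2)))*9 = (4*(6 + 3/2))*9 = (4*(15/2))*9 = 30*9 = 270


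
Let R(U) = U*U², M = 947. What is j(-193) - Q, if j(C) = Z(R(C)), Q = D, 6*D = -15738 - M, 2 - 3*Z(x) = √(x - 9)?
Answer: 5563/2 - I*√7189066/3 ≈ 2781.5 - 893.75*I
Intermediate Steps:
R(U) = U³
Z(x) = ⅔ - √(-9 + x)/3 (Z(x) = ⅔ - √(x - 9)/3 = ⅔ - √(-9 + x)/3)
D = -16685/6 (D = (-15738 - 1*947)/6 = (-15738 - 947)/6 = (⅙)*(-16685) = -16685/6 ≈ -2780.8)
Q = -16685/6 ≈ -2780.8
j(C) = ⅔ - √(-9 + C³)/3
j(-193) - Q = (⅔ - √(-9 + (-193)³)/3) - 1*(-16685/6) = (⅔ - √(-9 - 7189057)/3) + 16685/6 = (⅔ - I*√7189066/3) + 16685/6 = 5563/2 - I*√7189066/3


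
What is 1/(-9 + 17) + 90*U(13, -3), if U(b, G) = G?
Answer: -2159/8 ≈ -269.88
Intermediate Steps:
1/(-9 + 17) + 90*U(13, -3) = 1/(-9 + 17) + 90*(-3) = 1/8 - 270 = ⅛ - 270 = -2159/8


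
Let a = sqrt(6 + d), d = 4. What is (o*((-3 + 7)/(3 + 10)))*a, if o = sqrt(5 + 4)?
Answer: 12*sqrt(10)/13 ≈ 2.9190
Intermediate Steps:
a = sqrt(10) (a = sqrt(6 + 4) = sqrt(10) ≈ 3.1623)
o = 3 (o = sqrt(9) = 3)
(o*((-3 + 7)/(3 + 10)))*a = (3*((-3 + 7)/(3 + 10)))*sqrt(10) = (3*(4/13))*sqrt(10) = 12*sqrt(10)/13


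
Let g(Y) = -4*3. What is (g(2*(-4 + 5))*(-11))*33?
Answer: 4356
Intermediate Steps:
g(Y) = -12
(g(2*(-4 + 5))*(-11))*33 = -12*(-11)*33 = 132*33 = 4356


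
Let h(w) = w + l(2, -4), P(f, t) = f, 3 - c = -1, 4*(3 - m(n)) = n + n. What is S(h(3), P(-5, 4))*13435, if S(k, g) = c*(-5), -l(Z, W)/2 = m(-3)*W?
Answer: -268700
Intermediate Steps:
m(n) = 3 - n/2 (m(n) = 3 - (n + n)/4 = 3 - n/2)
c = 4 (c = 3 - 1*(-1) = 3 + 1 = 4)
l(Z, W) = -9*W (l(Z, W) = -2*(3 - 1/2*(-3))*W = -2*(3 + 3/2)*W = -9*W)
h(w) = 36 + w (h(w) = w - 9*(-4) = w + 36 = 36 + w)
S(k, g) = -20 (S(k, g) = 4*(-5) = -20)
S(h(3), P(-5, 4))*13435 = -20*13435 = -268700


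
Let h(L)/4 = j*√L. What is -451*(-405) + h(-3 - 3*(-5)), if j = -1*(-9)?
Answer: 182655 + 72*√3 ≈ 1.8278e+5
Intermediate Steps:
j = 9
h(L) = 36*√L (h(L) = 4*(9*√L) = 36*√L)
-451*(-405) + h(-3 - 3*(-5)) = -451*(-405) + 36*√(-3 - 3*(-5)) = 182655 + 36*√(-3 + 15) = 182655 + 36*√12 = 182655 + 36*(2*√3) = 182655 + 72*√3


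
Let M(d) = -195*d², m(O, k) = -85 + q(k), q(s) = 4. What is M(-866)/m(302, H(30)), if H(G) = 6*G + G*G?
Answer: 48747140/27 ≈ 1.8055e+6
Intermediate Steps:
H(G) = G² + 6*G (H(G) = 6*G + G² = G² + 6*G)
m(O, k) = -81 (m(O, k) = -85 + 4 = -81)
M(-866)/m(302, H(30)) = -195*(-866)²/(-81) = -195*749956*(-1/81) = -146241420*(-1/81) = 48747140/27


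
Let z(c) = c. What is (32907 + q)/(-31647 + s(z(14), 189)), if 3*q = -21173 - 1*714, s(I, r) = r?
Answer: -38417/47187 ≈ -0.81414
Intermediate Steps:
q = -21887/3 (q = (-21173 - 1*714)/3 = (-21173 - 714)/3 = (1/3)*(-21887) = -21887/3 ≈ -7295.7)
(32907 + q)/(-31647 + s(z(14), 189)) = (32907 - 21887/3)/(-31647 + 189) = (76834/3)/(-31458) = (76834/3)*(-1/31458) = -38417/47187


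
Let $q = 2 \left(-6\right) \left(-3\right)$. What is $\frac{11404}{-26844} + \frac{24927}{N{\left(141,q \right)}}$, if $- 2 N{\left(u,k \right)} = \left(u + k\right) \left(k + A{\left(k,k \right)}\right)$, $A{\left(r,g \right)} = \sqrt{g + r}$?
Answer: $- \frac{58621252}{6731133} + \frac{8309 \sqrt{2}}{6018} \approx -6.7564$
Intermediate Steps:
$q = 36$ ($q = \left(-12\right) \left(-3\right) = 36$)
$N{\left(u,k \right)} = - \frac{\left(k + u\right) \left(k + \sqrt{2} \sqrt{k}\right)}{2}$ ($N{\left(u,k \right)} = - \frac{\left(u + k\right) \left(k + \sqrt{k + k}\right)}{2} = - \frac{\left(k + u\right) \left(k + \sqrt{2 k}\right)}{2} = - \frac{\left(k + u\right) \left(k + \sqrt{2} \sqrt{k}\right)}{2}$)
$\frac{11404}{-26844} + \frac{24927}{N{\left(141,q \right)}} = \frac{11404}{-26844} + \frac{24927}{- \frac{36^{2}}{2} - 18 \cdot 141 - \frac{\sqrt{2} \cdot 36^{\frac{3}{2}}}{2} - \frac{141 \sqrt{2} \sqrt{36}}{2}} = 11404 \left(- \frac{1}{26844}\right) + \frac{24927}{\left(- \frac{1}{2}\right) 1296 - 2538 - \frac{1}{2} \sqrt{2} \cdot 216 - \frac{141}{2} \sqrt{2} \cdot 6} = - \frac{2851}{6711} + \frac{24927}{-648 - 2538 - 108 \sqrt{2} - 423 \sqrt{2}} = - \frac{2851}{6711} + \frac{24927}{-3186 - 531 \sqrt{2}}$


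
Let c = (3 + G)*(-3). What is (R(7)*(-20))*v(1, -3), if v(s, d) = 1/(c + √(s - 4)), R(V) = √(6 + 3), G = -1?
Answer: 120/13 + 20*I*√3/13 ≈ 9.2308 + 2.6647*I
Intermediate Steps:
c = -6 (c = (3 - 1)*(-3) = 2*(-3) = -6)
R(V) = 3 (R(V) = √9 = 3)
v(s, d) = 1/(-6 + √(-4 + s)) (v(s, d) = 1/(-6 + √(s - 4)) = 1/(-6 + √(-4 + s)))
(R(7)*(-20))*v(1, -3) = (3*(-20))/(-6 + √(-4 + 1)) = -60/(-6 + √(-3)) = -60/(-6 + I*√3)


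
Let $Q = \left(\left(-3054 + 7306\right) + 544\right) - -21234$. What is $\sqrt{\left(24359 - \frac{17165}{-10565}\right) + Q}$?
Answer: $\frac{\sqrt{224982499070}}{2113} \approx 224.48$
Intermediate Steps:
$Q = 26030$ ($Q = \left(4252 + 544\right) + 21234 = 4796 + 21234 = 26030$)
$\sqrt{\left(24359 - \frac{17165}{-10565}\right) + Q} = \sqrt{\left(24359 - \frac{17165}{-10565}\right) + 26030} = \sqrt{\left(24359 - - \frac{3433}{2113}\right) + 26030} = \sqrt{\left(24359 + \frac{3433}{2113}\right) + 26030} = \sqrt{\frac{51474000}{2113} + 26030} = \sqrt{\frac{106475390}{2113}} = \frac{\sqrt{224982499070}}{2113}$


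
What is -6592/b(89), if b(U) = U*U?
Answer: -6592/7921 ≈ -0.83222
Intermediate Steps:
b(U) = U²
-6592/b(89) = -6592/(89²) = -6592/7921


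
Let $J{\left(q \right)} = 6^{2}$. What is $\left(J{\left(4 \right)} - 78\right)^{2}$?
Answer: $1764$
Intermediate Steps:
$J{\left(q \right)} = 36$
$\left(J{\left(4 \right)} - 78\right)^{2} = \left(36 - 78\right)^{2} = \left(-42\right)^{2} = 1764$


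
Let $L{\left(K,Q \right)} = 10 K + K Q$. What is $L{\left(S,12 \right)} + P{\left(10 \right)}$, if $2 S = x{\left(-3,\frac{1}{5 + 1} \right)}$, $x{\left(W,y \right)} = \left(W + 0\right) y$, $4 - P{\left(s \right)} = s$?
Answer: $- \frac{23}{2} \approx -11.5$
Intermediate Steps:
$P{\left(s \right)} = 4 - s$
$x{\left(W,y \right)} = W y$
$S = - \frac{1}{4}$ ($S = \frac{\left(-3\right) \frac{1}{5 + 1}}{2} = \frac{\left(-3\right) \frac{1}{6}}{2} = \frac{1}{2} \left(- \frac{1}{2}\right) = - \frac{1}{4} \approx -0.25$)
$L{\left(S,12 \right)} + P{\left(10 \right)} = - \frac{10 + 12}{4} + \left(4 - 10\right) = \left(- \frac{1}{4}\right) 22 + \left(4 - 10\right) = - \frac{11}{2} - 6 = - \frac{23}{2}$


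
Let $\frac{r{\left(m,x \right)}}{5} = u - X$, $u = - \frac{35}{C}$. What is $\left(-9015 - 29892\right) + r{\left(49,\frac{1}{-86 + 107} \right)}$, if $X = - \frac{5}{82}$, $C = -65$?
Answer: $- \frac{41471667}{1066} \approx -38904.0$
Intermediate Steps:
$u = \frac{7}{13}$ ($u = - \frac{35}{-65} = \left(-35\right) \left(- \frac{1}{65}\right) = \frac{7}{13} \approx 0.53846$)
$X = - \frac{5}{82}$ ($X = \left(-5\right) \frac{1}{82} = - \frac{5}{82} \approx -0.060976$)
$r{\left(m,x \right)} = \frac{3195}{1066}$ ($r{\left(m,x \right)} = 5 \left(\frac{7}{13} - - \frac{5}{82}\right) = 5 \left(\frac{7}{13} + \frac{5}{82}\right) = 5 \cdot \frac{639}{1066} = \frac{3195}{1066}$)
$\left(-9015 - 29892\right) + r{\left(49,\frac{1}{-86 + 107} \right)} = \left(-9015 - 29892\right) + \frac{3195}{1066} = -38907 + \frac{3195}{1066} = - \frac{41471667}{1066}$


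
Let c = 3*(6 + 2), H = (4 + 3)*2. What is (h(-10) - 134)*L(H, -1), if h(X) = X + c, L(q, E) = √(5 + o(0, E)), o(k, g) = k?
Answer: -120*√5 ≈ -268.33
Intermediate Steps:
H = 14 (H = 7*2 = 14)
L(q, E) = √5 (L(q, E) = √(5 + 0) = √5)
c = 24 (c = 3*8 = 24)
h(X) = 24 + X (h(X) = X + 24 = 24 + X)
(h(-10) - 134)*L(H, -1) = ((24 - 10) - 134)*√5 = (14 - 134)*√5 = -120*√5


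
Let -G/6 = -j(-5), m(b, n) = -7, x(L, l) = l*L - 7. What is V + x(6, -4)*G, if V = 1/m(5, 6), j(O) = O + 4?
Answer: 1301/7 ≈ 185.86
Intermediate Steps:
x(L, l) = -7 + L*l (x(L, l) = L*l - 7 = -7 + L*l)
j(O) = 4 + O
G = -6 (G = -(-6)*(4 - 5) = -(-6)*(-1) = -6*1 = -6)
V = -⅐ (V = 1/(-7) = -⅐ ≈ -0.14286)
V + x(6, -4)*G = -⅐ + (-7 + 6*(-4))*(-6) = -⅐ + (-7 - 24)*(-6) = -⅐ - 31*(-6) = -⅐ + 186 = 1301/7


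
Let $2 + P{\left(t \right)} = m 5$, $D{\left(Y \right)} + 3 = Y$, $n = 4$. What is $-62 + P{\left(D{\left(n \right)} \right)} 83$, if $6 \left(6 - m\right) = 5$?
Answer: $\frac{11497}{6} \approx 1916.2$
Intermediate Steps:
$m = \frac{31}{6}$ ($m = 6 - \frac{5}{6} = \frac{31}{6} \approx 5.1667$)
$D{\left(Y \right)} = -3 + Y$
$P{\left(t \right)} = \frac{143}{6}$ ($P{\left(t \right)} = -2 + \frac{31}{6} \cdot 5 = -2 + \frac{155}{6} = \frac{143}{6}$)
$-62 + P{\left(D{\left(n \right)} \right)} 83 = -62 + \frac{143}{6} \cdot 83 = -62 + \frac{11869}{6} = \frac{11497}{6}$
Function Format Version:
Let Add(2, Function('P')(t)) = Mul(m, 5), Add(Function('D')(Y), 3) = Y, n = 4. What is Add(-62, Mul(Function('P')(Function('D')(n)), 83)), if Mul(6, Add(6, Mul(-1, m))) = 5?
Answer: Rational(11497, 6) ≈ 1916.2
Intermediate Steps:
m = Rational(31, 6) (m = Add(6, Mul(Rational(-1, 6), 5)) = Add(6, Rational(-5, 6)) = Rational(31, 6) ≈ 5.1667)
Function('D')(Y) = Add(-3, Y)
Function('P')(t) = Rational(143, 6) (Function('P')(t) = Add(-2, Mul(Rational(31, 6), 5)) = Add(-2, Rational(155, 6)) = Rational(143, 6))
Add(-62, Mul(Function('P')(Function('D')(n)), 83)) = Add(-62, Mul(Rational(143, 6), 83)) = Add(-62, Rational(11869, 6)) = Rational(11497, 6)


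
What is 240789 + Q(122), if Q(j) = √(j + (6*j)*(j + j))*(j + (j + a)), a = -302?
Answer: 240789 - 58*√178730 ≈ 2.1627e+5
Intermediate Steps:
Q(j) = √(j + 12*j²)*(-302 + 2*j) (Q(j) = √(j + (6*j)*(j + j))*(j + (j - 302)) = √(j + (6*j)*(2*j))*(j + (-302 + j)) = √(j + 12*j²)*(-302 + 2*j))
240789 + Q(122) = 240789 + 2*√(122*(1 + 12*122))*(-151 + 122) = 240789 + 2*√(122*(1 + 1464))*(-29) = 240789 + 2*√(122*1465)*(-29) = 240789 + 2*√178730*(-29) = 240789 - 58*√178730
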